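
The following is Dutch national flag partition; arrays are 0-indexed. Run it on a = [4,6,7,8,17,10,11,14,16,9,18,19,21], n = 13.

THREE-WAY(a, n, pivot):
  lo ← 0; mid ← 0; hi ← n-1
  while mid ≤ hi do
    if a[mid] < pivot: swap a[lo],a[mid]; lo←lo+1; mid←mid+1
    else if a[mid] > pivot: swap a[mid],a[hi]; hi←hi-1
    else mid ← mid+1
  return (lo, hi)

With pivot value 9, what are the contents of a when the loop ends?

[4,6,7,8,9,11,14,16,10,18,19,21,17]

pivot = 9; lo=0, mid=0, hi=12
a[mid]=4<9: swap a[0],a[0]; lo=1,mid=1 → [4,6,7,8,17,10,11,14,16,9,18,19,21]
a[mid]=6<9: swap a[1],a[1]; lo=2,mid=2 → [4,6,7,8,17,10,11,14,16,9,18,19,21]
a[mid]=7<9: swap a[2],a[2]; lo=3,mid=3 → [4,6,7,8,17,10,11,14,16,9,18,19,21]
a[mid]=8<9: swap a[3],a[3]; lo=4,mid=4 → [4,6,7,8,17,10,11,14,16,9,18,19,21]
a[mid]=17>9: swap a[4],a[12]; hi=11 → [4,6,7,8,21,10,11,14,16,9,18,19,17]
a[mid]=21>9: swap a[4],a[11]; hi=10 → [4,6,7,8,19,10,11,14,16,9,18,21,17]
a[mid]=19>9: swap a[4],a[10]; hi=9 → [4,6,7,8,18,10,11,14,16,9,19,21,17]
a[mid]=18>9: swap a[4],a[9]; hi=8 → [4,6,7,8,9,10,11,14,16,18,19,21,17]
a[mid]=9=9: mid=5
a[mid]=10>9: swap a[5],a[8]; hi=7 → [4,6,7,8,9,16,11,14,10,18,19,21,17]
a[mid]=16>9: swap a[5],a[7]; hi=6 → [4,6,7,8,9,14,11,16,10,18,19,21,17]
a[mid]=14>9: swap a[5],a[6]; hi=5 → [4,6,7,8,9,11,14,16,10,18,19,21,17]
a[mid]=11>9: swap a[5],a[5]; hi=4 → [4,6,7,8,9,11,14,16,10,18,19,21,17]
end: lo=4, hi=4; a = [4,6,7,8,9,11,14,16,10,18,19,21,17]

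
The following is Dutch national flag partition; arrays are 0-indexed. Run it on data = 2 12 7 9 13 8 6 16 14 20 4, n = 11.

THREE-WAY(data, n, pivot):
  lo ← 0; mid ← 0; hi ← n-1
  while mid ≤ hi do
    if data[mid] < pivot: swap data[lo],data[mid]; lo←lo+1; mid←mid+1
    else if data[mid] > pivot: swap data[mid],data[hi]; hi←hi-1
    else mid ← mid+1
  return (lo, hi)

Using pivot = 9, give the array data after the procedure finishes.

pivot = 9; lo=0, mid=0, hi=10
data[mid]=2<9: swap data[0],data[0]; lo=1,mid=1 → 2 12 7 9 13 8 6 16 14 20 4
data[mid]=12>9: swap data[1],data[10]; hi=9 → 2 4 7 9 13 8 6 16 14 20 12
data[mid]=4<9: swap data[1],data[1]; lo=2,mid=2 → 2 4 7 9 13 8 6 16 14 20 12
data[mid]=7<9: swap data[2],data[2]; lo=3,mid=3 → 2 4 7 9 13 8 6 16 14 20 12
data[mid]=9=9: mid=4
data[mid]=13>9: swap data[4],data[9]; hi=8 → 2 4 7 9 20 8 6 16 14 13 12
data[mid]=20>9: swap data[4],data[8]; hi=7 → 2 4 7 9 14 8 6 16 20 13 12
data[mid]=14>9: swap data[4],data[7]; hi=6 → 2 4 7 9 16 8 6 14 20 13 12
data[mid]=16>9: swap data[4],data[6]; hi=5 → 2 4 7 9 6 8 16 14 20 13 12
data[mid]=6<9: swap data[3],data[4]; lo=4,mid=5 → 2 4 7 6 9 8 16 14 20 13 12
data[mid]=8<9: swap data[4],data[5]; lo=5,mid=6 → 2 4 7 6 8 9 16 14 20 13 12
end: lo=5, hi=5; data = 2 4 7 6 8 9 16 14 20 13 12

2 4 7 6 8 9 16 14 20 13 12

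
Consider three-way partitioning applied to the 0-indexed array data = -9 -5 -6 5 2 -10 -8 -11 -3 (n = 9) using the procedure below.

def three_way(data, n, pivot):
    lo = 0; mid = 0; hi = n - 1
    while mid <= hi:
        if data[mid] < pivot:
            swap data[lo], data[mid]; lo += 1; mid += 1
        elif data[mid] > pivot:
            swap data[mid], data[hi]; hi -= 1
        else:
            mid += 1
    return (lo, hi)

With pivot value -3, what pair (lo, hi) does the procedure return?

lo=0 mid=0 hi=8
-9<-3: swap(0,0), lo=1 mid=1 ⇒ -9 -5 -6 5 2 -10 -8 -11 -3
-5<-3: swap(1,1), lo=2 mid=2 ⇒ -9 -5 -6 5 2 -10 -8 -11 -3
-6<-3: swap(2,2), lo=3 mid=3 ⇒ -9 -5 -6 5 2 -10 -8 -11 -3
5>-3: swap(3,8), hi=7 ⇒ -9 -5 -6 -3 2 -10 -8 -11 5
-3=-3: mid=4
2>-3: swap(4,7), hi=6 ⇒ -9 -5 -6 -3 -11 -10 -8 2 5
-11<-3: swap(3,4), lo=4 mid=5 ⇒ -9 -5 -6 -11 -3 -10 -8 2 5
-10<-3: swap(4,5), lo=5 mid=6 ⇒ -9 -5 -6 -11 -10 -3 -8 2 5
-8<-3: swap(5,6), lo=6 mid=7 ⇒ -9 -5 -6 -11 -10 -8 -3 2 5
done. lo=6 hi=6; data=-9 -5 -6 -11 -10 -8 -3 2 5

(6, 6)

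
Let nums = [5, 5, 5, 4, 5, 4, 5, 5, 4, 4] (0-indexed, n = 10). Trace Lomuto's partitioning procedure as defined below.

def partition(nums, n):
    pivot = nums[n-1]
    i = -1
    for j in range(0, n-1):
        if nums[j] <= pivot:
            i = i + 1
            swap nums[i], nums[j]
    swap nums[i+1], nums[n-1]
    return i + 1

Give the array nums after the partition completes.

[4, 4, 4, 4, 5, 5, 5, 5, 5, 5]

pivot=4, i=-1
j=0: 5>4, skip
j=1: 5>4, skip
j=2: 5>4, skip
j=3: 4≤4, i=0, swap(0,3) ⇒ [4, 5, 5, 5, 5, 4, 5, 5, 4, 4]
j=4: 5>4, skip
j=5: 4≤4, i=1, swap(1,5) ⇒ [4, 4, 5, 5, 5, 5, 5, 5, 4, 4]
j=6: 5>4, skip
j=7: 5>4, skip
j=8: 4≤4, i=2, swap(2,8) ⇒ [4, 4, 4, 5, 5, 5, 5, 5, 5, 4]
swap(3,9) ⇒ [4, 4, 4, 4, 5, 5, 5, 5, 5, 5]; return 3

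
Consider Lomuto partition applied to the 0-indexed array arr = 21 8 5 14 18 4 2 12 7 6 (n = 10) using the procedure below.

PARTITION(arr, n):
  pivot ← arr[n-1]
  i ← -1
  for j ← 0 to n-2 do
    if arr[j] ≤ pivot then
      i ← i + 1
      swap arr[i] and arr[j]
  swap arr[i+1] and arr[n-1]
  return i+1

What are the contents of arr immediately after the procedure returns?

pivot = arr[9] = 6; i = -1
j=0: arr[0]=21 > 6 → no swap
j=1: arr[1]=8 > 6 → no swap
j=2: arr[2]=5 ≤ 6 → i=0, swap arr[0],arr[2] → 5 8 21 14 18 4 2 12 7 6
j=3: arr[3]=14 > 6 → no swap
j=4: arr[4]=18 > 6 → no swap
j=5: arr[5]=4 ≤ 6 → i=1, swap arr[1],arr[5] → 5 4 21 14 18 8 2 12 7 6
j=6: arr[6]=2 ≤ 6 → i=2, swap arr[2],arr[6] → 5 4 2 14 18 8 21 12 7 6
j=7: arr[7]=12 > 6 → no swap
j=8: arr[8]=7 > 6 → no swap
final swap arr[3],arr[9] → 5 4 2 6 18 8 21 12 7 14; return 3

5 4 2 6 18 8 21 12 7 14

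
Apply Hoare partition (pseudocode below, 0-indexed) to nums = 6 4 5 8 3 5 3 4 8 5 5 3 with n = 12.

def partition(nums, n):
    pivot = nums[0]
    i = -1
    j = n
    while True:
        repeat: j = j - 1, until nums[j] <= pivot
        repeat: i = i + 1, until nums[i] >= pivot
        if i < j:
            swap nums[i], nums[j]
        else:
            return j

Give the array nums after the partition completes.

pivot=6
j stops at 11 (3), i stops at 0 (6); swap ⇒ 3 4 5 8 3 5 3 4 8 5 5 6
j stops at 10 (5), i stops at 3 (8); swap ⇒ 3 4 5 5 3 5 3 4 8 5 8 6
j stops at 9 (5), i stops at 8 (8); swap ⇒ 3 4 5 5 3 5 3 4 5 8 8 6
j stops at 8, i stops at 9; i≥j ⇒ return 8. nums=3 4 5 5 3 5 3 4 5 8 8 6

3 4 5 5 3 5 3 4 5 8 8 6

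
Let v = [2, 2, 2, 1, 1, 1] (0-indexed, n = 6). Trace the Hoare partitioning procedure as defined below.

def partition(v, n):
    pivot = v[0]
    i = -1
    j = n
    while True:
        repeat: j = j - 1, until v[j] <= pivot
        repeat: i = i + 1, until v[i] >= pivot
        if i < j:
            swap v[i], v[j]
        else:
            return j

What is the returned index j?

2

pivot = v[0] = 2; i = -1, j = 6
j→5 (v[5]=1≤2), i→0 (v[0]=2≥2); i<j, swap → [1, 2, 2, 1, 1, 2]
j→4 (v[4]=1≤2), i→1 (v[1]=2≥2); i<j, swap → [1, 1, 2, 1, 2, 2]
j→3 (v[3]=1≤2), i→2 (v[2]=2≥2); i<j, swap → [1, 1, 1, 2, 2, 2]
j→2, i→3; i≥j, return j=2. v = [1, 1, 1, 2, 2, 2]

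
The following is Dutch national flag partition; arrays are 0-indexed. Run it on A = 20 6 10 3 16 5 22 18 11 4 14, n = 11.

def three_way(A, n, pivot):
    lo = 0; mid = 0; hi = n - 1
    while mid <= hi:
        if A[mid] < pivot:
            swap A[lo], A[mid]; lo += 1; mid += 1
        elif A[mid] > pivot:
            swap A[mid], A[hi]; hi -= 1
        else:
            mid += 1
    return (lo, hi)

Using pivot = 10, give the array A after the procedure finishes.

lo=0 mid=0 hi=10
20>10: swap(0,10), hi=9 ⇒ 14 6 10 3 16 5 22 18 11 4 20
14>10: swap(0,9), hi=8 ⇒ 4 6 10 3 16 5 22 18 11 14 20
4<10: swap(0,0), lo=1 mid=1 ⇒ 4 6 10 3 16 5 22 18 11 14 20
6<10: swap(1,1), lo=2 mid=2 ⇒ 4 6 10 3 16 5 22 18 11 14 20
10=10: mid=3
3<10: swap(2,3), lo=3 mid=4 ⇒ 4 6 3 10 16 5 22 18 11 14 20
16>10: swap(4,8), hi=7 ⇒ 4 6 3 10 11 5 22 18 16 14 20
11>10: swap(4,7), hi=6 ⇒ 4 6 3 10 18 5 22 11 16 14 20
18>10: swap(4,6), hi=5 ⇒ 4 6 3 10 22 5 18 11 16 14 20
22>10: swap(4,5), hi=4 ⇒ 4 6 3 10 5 22 18 11 16 14 20
5<10: swap(3,4), lo=4 mid=5 ⇒ 4 6 3 5 10 22 18 11 16 14 20
done. lo=4 hi=4; A=4 6 3 5 10 22 18 11 16 14 20

4 6 3 5 10 22 18 11 16 14 20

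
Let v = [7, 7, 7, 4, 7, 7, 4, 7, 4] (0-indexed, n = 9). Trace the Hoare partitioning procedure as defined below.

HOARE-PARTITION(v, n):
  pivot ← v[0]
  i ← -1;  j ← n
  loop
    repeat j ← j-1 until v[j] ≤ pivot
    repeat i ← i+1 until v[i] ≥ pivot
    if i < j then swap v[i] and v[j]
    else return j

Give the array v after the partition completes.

pivot=7
j stops at 8 (4), i stops at 0 (7); swap ⇒ [4, 7, 7, 4, 7, 7, 4, 7, 7]
j stops at 7 (7), i stops at 1 (7); swap ⇒ [4, 7, 7, 4, 7, 7, 4, 7, 7]
j stops at 6 (4), i stops at 2 (7); swap ⇒ [4, 7, 4, 4, 7, 7, 7, 7, 7]
j stops at 5 (7), i stops at 4 (7); swap ⇒ [4, 7, 4, 4, 7, 7, 7, 7, 7]
j stops at 4, i stops at 5; i≥j ⇒ return 4. v=[4, 7, 4, 4, 7, 7, 7, 7, 7]

[4, 7, 4, 4, 7, 7, 7, 7, 7]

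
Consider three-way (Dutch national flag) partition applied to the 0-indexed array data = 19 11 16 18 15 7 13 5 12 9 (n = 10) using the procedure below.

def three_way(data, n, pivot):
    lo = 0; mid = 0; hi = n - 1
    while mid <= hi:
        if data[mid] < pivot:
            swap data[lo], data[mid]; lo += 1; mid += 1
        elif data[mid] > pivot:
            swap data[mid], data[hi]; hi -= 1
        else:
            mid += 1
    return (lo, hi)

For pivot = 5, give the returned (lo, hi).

(0, 0)

pivot = 5; lo=0, mid=0, hi=9
data[mid]=19>5: swap data[0],data[9]; hi=8 → 9 11 16 18 15 7 13 5 12 19
data[mid]=9>5: swap data[0],data[8]; hi=7 → 12 11 16 18 15 7 13 5 9 19
data[mid]=12>5: swap data[0],data[7]; hi=6 → 5 11 16 18 15 7 13 12 9 19
data[mid]=5=5: mid=1
data[mid]=11>5: swap data[1],data[6]; hi=5 → 5 13 16 18 15 7 11 12 9 19
data[mid]=13>5: swap data[1],data[5]; hi=4 → 5 7 16 18 15 13 11 12 9 19
data[mid]=7>5: swap data[1],data[4]; hi=3 → 5 15 16 18 7 13 11 12 9 19
data[mid]=15>5: swap data[1],data[3]; hi=2 → 5 18 16 15 7 13 11 12 9 19
data[mid]=18>5: swap data[1],data[2]; hi=1 → 5 16 18 15 7 13 11 12 9 19
data[mid]=16>5: swap data[1],data[1]; hi=0 → 5 16 18 15 7 13 11 12 9 19
end: lo=0, hi=0; data = 5 16 18 15 7 13 11 12 9 19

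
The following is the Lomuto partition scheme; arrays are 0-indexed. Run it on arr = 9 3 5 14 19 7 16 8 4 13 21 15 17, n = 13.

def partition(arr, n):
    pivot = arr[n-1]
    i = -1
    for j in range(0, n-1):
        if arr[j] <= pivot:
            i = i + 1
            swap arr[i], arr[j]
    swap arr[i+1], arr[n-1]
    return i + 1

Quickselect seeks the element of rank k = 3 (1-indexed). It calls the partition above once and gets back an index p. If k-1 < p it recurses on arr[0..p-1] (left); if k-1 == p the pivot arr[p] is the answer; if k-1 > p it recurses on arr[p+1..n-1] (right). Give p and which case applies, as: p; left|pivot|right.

pivot = arr[12] = 17; i = -1
j=0: arr[0]=9 ≤ 17 → i=0, swap arr[0],arr[0] (no change) → 9 3 5 14 19 7 16 8 4 13 21 15 17
j=1: arr[1]=3 ≤ 17 → i=1, swap arr[1],arr[1] (no change) → 9 3 5 14 19 7 16 8 4 13 21 15 17
j=2: arr[2]=5 ≤ 17 → i=2, swap arr[2],arr[2] (no change) → 9 3 5 14 19 7 16 8 4 13 21 15 17
j=3: arr[3]=14 ≤ 17 → i=3, swap arr[3],arr[3] (no change) → 9 3 5 14 19 7 16 8 4 13 21 15 17
j=4: arr[4]=19 > 17 → no swap
j=5: arr[5]=7 ≤ 17 → i=4, swap arr[4],arr[5] → 9 3 5 14 7 19 16 8 4 13 21 15 17
j=6: arr[6]=16 ≤ 17 → i=5, swap arr[5],arr[6] → 9 3 5 14 7 16 19 8 4 13 21 15 17
j=7: arr[7]=8 ≤ 17 → i=6, swap arr[6],arr[7] → 9 3 5 14 7 16 8 19 4 13 21 15 17
j=8: arr[8]=4 ≤ 17 → i=7, swap arr[7],arr[8] → 9 3 5 14 7 16 8 4 19 13 21 15 17
j=9: arr[9]=13 ≤ 17 → i=8, swap arr[8],arr[9] → 9 3 5 14 7 16 8 4 13 19 21 15 17
j=10: arr[10]=21 > 17 → no swap
j=11: arr[11]=15 ≤ 17 → i=9, swap arr[9],arr[11] → 9 3 5 14 7 16 8 4 13 15 21 19 17
final swap arr[10],arr[12] → 9 3 5 14 7 16 8 4 13 15 17 19 21; return 10
p = 10; k-1 = 2 < 10 ⇒ left

10; left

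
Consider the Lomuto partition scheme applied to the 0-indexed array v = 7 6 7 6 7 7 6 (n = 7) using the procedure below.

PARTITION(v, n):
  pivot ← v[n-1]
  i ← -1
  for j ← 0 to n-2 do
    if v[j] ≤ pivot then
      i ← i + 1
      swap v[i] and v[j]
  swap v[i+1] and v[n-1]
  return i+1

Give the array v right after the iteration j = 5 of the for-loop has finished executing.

6 6 7 7 7 7 6

pivot = v[6] = 6; i = -1
j=0: v[0]=7 > 6 → no swap
j=1: v[1]=6 ≤ 6 → i=0, swap v[0],v[1] → 6 7 7 6 7 7 6
j=2: v[2]=7 > 6 → no swap
j=3: v[3]=6 ≤ 6 → i=1, swap v[1],v[3] → 6 6 7 7 7 7 6
j=4: v[4]=7 > 6 → no swap
j=5: v[5]=7 > 6 → no swap
(after j=5) v = 6 6 7 7 7 7 6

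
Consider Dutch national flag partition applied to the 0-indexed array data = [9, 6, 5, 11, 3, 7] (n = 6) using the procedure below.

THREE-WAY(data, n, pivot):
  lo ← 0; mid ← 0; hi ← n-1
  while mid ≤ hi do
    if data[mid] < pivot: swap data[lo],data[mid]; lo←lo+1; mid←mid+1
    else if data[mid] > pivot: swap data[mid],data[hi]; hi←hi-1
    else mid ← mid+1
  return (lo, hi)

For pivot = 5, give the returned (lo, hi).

(1, 1)

lo=0 mid=0 hi=5
9>5: swap(0,5), hi=4 ⇒ [7, 6, 5, 11, 3, 9]
7>5: swap(0,4), hi=3 ⇒ [3, 6, 5, 11, 7, 9]
3<5: swap(0,0), lo=1 mid=1 ⇒ [3, 6, 5, 11, 7, 9]
6>5: swap(1,3), hi=2 ⇒ [3, 11, 5, 6, 7, 9]
11>5: swap(1,2), hi=1 ⇒ [3, 5, 11, 6, 7, 9]
5=5: mid=2
done. lo=1 hi=1; data=[3, 5, 11, 6, 7, 9]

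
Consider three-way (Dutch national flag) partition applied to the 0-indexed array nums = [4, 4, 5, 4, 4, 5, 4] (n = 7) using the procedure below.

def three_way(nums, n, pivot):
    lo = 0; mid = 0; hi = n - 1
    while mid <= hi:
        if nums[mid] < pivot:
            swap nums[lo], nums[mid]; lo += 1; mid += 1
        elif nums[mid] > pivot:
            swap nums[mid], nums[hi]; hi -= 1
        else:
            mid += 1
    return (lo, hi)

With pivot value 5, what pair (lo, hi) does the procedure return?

(5, 6)

pivot = 5; lo=0, mid=0, hi=6
nums[mid]=4<5: swap nums[0],nums[0]; lo=1,mid=1 → [4, 4, 5, 4, 4, 5, 4]
nums[mid]=4<5: swap nums[1],nums[1]; lo=2,mid=2 → [4, 4, 5, 4, 4, 5, 4]
nums[mid]=5=5: mid=3
nums[mid]=4<5: swap nums[2],nums[3]; lo=3,mid=4 → [4, 4, 4, 5, 4, 5, 4]
nums[mid]=4<5: swap nums[3],nums[4]; lo=4,mid=5 → [4, 4, 4, 4, 5, 5, 4]
nums[mid]=5=5: mid=6
nums[mid]=4<5: swap nums[4],nums[6]; lo=5,mid=7 → [4, 4, 4, 4, 4, 5, 5]
end: lo=5, hi=6; nums = [4, 4, 4, 4, 4, 5, 5]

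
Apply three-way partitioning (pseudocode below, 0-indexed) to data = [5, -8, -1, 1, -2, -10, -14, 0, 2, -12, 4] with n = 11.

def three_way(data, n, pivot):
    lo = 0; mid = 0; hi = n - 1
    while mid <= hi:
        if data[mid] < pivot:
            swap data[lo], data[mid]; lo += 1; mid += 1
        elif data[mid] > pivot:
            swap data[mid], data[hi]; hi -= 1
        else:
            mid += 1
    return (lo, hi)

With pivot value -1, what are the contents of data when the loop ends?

[-12, -8, -14, -2, -10, -1, 0, 2, 1, 4, 5]

pivot = -1; lo=0, mid=0, hi=10
data[mid]=5>-1: swap data[0],data[10]; hi=9 → [4, -8, -1, 1, -2, -10, -14, 0, 2, -12, 5]
data[mid]=4>-1: swap data[0],data[9]; hi=8 → [-12, -8, -1, 1, -2, -10, -14, 0, 2, 4, 5]
data[mid]=-12<-1: swap data[0],data[0]; lo=1,mid=1 → [-12, -8, -1, 1, -2, -10, -14, 0, 2, 4, 5]
data[mid]=-8<-1: swap data[1],data[1]; lo=2,mid=2 → [-12, -8, -1, 1, -2, -10, -14, 0, 2, 4, 5]
data[mid]=-1=-1: mid=3
data[mid]=1>-1: swap data[3],data[8]; hi=7 → [-12, -8, -1, 2, -2, -10, -14, 0, 1, 4, 5]
data[mid]=2>-1: swap data[3],data[7]; hi=6 → [-12, -8, -1, 0, -2, -10, -14, 2, 1, 4, 5]
data[mid]=0>-1: swap data[3],data[6]; hi=5 → [-12, -8, -1, -14, -2, -10, 0, 2, 1, 4, 5]
data[mid]=-14<-1: swap data[2],data[3]; lo=3,mid=4 → [-12, -8, -14, -1, -2, -10, 0, 2, 1, 4, 5]
data[mid]=-2<-1: swap data[3],data[4]; lo=4,mid=5 → [-12, -8, -14, -2, -1, -10, 0, 2, 1, 4, 5]
data[mid]=-10<-1: swap data[4],data[5]; lo=5,mid=6 → [-12, -8, -14, -2, -10, -1, 0, 2, 1, 4, 5]
end: lo=5, hi=5; data = [-12, -8, -14, -2, -10, -1, 0, 2, 1, 4, 5]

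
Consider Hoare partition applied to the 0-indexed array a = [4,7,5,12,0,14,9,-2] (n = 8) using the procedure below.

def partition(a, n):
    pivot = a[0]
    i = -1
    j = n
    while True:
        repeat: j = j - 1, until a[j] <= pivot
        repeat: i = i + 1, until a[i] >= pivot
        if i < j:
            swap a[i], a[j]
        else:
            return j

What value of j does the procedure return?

pivot=4
j stops at 7 (-2), i stops at 0 (4); swap ⇒ [-2,7,5,12,0,14,9,4]
j stops at 4 (0), i stops at 1 (7); swap ⇒ [-2,0,5,12,7,14,9,4]
j stops at 1, i stops at 2; i≥j ⇒ return 1. a=[-2,0,5,12,7,14,9,4]

1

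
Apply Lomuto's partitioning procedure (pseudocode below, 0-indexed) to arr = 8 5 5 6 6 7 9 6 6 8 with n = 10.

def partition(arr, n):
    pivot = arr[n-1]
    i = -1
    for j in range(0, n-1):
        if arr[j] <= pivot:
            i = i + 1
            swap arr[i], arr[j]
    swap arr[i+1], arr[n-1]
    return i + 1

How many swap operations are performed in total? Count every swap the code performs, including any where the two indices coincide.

pivot=8, i=-1
j=0: 8≤8, i=0, swap(0,0) ⇒ 8 5 5 6 6 7 9 6 6 8
j=1: 5≤8, i=1, swap(1,1) ⇒ 8 5 5 6 6 7 9 6 6 8
j=2: 5≤8, i=2, swap(2,2) ⇒ 8 5 5 6 6 7 9 6 6 8
j=3: 6≤8, i=3, swap(3,3) ⇒ 8 5 5 6 6 7 9 6 6 8
j=4: 6≤8, i=4, swap(4,4) ⇒ 8 5 5 6 6 7 9 6 6 8
j=5: 7≤8, i=5, swap(5,5) ⇒ 8 5 5 6 6 7 9 6 6 8
j=6: 9>8, skip
j=7: 6≤8, i=6, swap(6,7) ⇒ 8 5 5 6 6 7 6 9 6 8
j=8: 6≤8, i=7, swap(7,8) ⇒ 8 5 5 6 6 7 6 6 9 8
swap(8,9) ⇒ 8 5 5 6 6 7 6 6 8 9; return 8

9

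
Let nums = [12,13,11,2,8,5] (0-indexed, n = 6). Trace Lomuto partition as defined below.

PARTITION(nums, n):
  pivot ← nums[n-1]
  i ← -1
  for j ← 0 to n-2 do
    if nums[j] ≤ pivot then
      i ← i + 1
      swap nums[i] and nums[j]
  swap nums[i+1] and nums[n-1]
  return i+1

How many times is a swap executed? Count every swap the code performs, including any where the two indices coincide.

2

pivot=5, i=-1
j=0: 12>5, skip
j=1: 13>5, skip
j=2: 11>5, skip
j=3: 2≤5, i=0, swap(0,3) ⇒ [2,13,11,12,8,5]
j=4: 8>5, skip
swap(1,5) ⇒ [2,5,11,12,8,13]; return 1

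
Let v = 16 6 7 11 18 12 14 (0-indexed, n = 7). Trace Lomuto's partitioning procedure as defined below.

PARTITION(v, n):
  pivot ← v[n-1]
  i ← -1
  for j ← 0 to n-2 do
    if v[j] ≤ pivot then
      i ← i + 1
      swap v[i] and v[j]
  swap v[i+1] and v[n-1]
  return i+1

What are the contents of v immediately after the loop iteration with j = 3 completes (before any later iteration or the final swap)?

6 7 11 16 18 12 14

pivot=14, i=-1
j=0: 16>14, skip
j=1: 6≤14, i=0, swap(0,1) ⇒ 6 16 7 11 18 12 14
j=2: 7≤14, i=1, swap(1,2) ⇒ 6 7 16 11 18 12 14
j=3: 11≤14, i=2, swap(2,3) ⇒ 6 7 11 16 18 12 14
(after j=3) v = 6 7 11 16 18 12 14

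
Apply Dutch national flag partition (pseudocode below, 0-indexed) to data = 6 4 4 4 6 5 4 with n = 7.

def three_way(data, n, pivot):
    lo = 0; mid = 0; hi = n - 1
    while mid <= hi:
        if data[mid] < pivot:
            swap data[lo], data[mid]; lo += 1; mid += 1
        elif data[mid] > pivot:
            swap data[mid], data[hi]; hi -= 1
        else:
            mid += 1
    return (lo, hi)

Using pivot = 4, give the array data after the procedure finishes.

pivot = 4; lo=0, mid=0, hi=6
data[mid]=6>4: swap data[0],data[6]; hi=5 → 4 4 4 4 6 5 6
data[mid]=4=4: mid=1
data[mid]=4=4: mid=2
data[mid]=4=4: mid=3
data[mid]=4=4: mid=4
data[mid]=6>4: swap data[4],data[5]; hi=4 → 4 4 4 4 5 6 6
data[mid]=5>4: swap data[4],data[4]; hi=3 → 4 4 4 4 5 6 6
end: lo=0, hi=3; data = 4 4 4 4 5 6 6

4 4 4 4 5 6 6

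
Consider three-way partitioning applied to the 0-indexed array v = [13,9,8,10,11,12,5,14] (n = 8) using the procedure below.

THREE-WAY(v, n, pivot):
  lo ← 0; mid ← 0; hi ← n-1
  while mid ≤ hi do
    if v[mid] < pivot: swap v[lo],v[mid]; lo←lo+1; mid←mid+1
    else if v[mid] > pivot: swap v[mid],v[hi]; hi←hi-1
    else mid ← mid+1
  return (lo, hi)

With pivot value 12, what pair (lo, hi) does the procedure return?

pivot = 12; lo=0, mid=0, hi=7
v[mid]=13>12: swap v[0],v[7]; hi=6 → [14,9,8,10,11,12,5,13]
v[mid]=14>12: swap v[0],v[6]; hi=5 → [5,9,8,10,11,12,14,13]
v[mid]=5<12: swap v[0],v[0]; lo=1,mid=1 → [5,9,8,10,11,12,14,13]
v[mid]=9<12: swap v[1],v[1]; lo=2,mid=2 → [5,9,8,10,11,12,14,13]
v[mid]=8<12: swap v[2],v[2]; lo=3,mid=3 → [5,9,8,10,11,12,14,13]
v[mid]=10<12: swap v[3],v[3]; lo=4,mid=4 → [5,9,8,10,11,12,14,13]
v[mid]=11<12: swap v[4],v[4]; lo=5,mid=5 → [5,9,8,10,11,12,14,13]
v[mid]=12=12: mid=6
end: lo=5, hi=5; v = [5,9,8,10,11,12,14,13]

(5, 5)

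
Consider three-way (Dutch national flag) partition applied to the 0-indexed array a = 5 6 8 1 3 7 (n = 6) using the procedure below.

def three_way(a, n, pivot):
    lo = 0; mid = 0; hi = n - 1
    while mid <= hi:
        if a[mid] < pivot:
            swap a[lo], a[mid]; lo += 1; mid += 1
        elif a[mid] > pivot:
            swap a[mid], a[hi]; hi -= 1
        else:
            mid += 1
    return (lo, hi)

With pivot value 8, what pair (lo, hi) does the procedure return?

(5, 5)

pivot = 8; lo=0, mid=0, hi=5
a[mid]=5<8: swap a[0],a[0]; lo=1,mid=1 → 5 6 8 1 3 7
a[mid]=6<8: swap a[1],a[1]; lo=2,mid=2 → 5 6 8 1 3 7
a[mid]=8=8: mid=3
a[mid]=1<8: swap a[2],a[3]; lo=3,mid=4 → 5 6 1 8 3 7
a[mid]=3<8: swap a[3],a[4]; lo=4,mid=5 → 5 6 1 3 8 7
a[mid]=7<8: swap a[4],a[5]; lo=5,mid=6 → 5 6 1 3 7 8
end: lo=5, hi=5; a = 5 6 1 3 7 8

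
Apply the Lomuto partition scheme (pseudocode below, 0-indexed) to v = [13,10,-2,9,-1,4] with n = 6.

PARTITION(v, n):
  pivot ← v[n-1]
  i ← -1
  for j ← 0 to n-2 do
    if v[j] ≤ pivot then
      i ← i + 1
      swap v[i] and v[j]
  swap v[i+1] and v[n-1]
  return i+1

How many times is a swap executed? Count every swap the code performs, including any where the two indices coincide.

3

pivot = v[5] = 4; i = -1
j=0: v[0]=13 > 4 → no swap
j=1: v[1]=10 > 4 → no swap
j=2: v[2]=-2 ≤ 4 → i=0, swap v[0],v[2] → [-2,10,13,9,-1,4]
j=3: v[3]=9 > 4 → no swap
j=4: v[4]=-1 ≤ 4 → i=1, swap v[1],v[4] → [-2,-1,13,9,10,4]
final swap v[2],v[5] → [-2,-1,4,9,10,13]; return 2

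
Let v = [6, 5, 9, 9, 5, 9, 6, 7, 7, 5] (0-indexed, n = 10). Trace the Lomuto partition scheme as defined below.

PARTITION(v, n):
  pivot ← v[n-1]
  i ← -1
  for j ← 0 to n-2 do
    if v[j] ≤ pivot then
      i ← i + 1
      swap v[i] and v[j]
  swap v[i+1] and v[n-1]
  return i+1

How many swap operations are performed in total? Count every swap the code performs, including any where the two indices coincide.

pivot = v[9] = 5; i = -1
j=0: v[0]=6 > 5 → no swap
j=1: v[1]=5 ≤ 5 → i=0, swap v[0],v[1] → [5, 6, 9, 9, 5, 9, 6, 7, 7, 5]
j=2: v[2]=9 > 5 → no swap
j=3: v[3]=9 > 5 → no swap
j=4: v[4]=5 ≤ 5 → i=1, swap v[1],v[4] → [5, 5, 9, 9, 6, 9, 6, 7, 7, 5]
j=5: v[5]=9 > 5 → no swap
j=6: v[6]=6 > 5 → no swap
j=7: v[7]=7 > 5 → no swap
j=8: v[8]=7 > 5 → no swap
final swap v[2],v[9] → [5, 5, 5, 9, 6, 9, 6, 7, 7, 9]; return 2

3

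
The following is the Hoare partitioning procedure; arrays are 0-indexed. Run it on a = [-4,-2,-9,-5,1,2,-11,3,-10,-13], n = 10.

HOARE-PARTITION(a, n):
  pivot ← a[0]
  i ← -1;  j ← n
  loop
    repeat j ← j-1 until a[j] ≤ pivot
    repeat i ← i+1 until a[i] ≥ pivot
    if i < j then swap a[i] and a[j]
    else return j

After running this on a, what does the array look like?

pivot=-4
j stops at 9 (-13), i stops at 0 (-4); swap ⇒ [-13,-2,-9,-5,1,2,-11,3,-10,-4]
j stops at 8 (-10), i stops at 1 (-2); swap ⇒ [-13,-10,-9,-5,1,2,-11,3,-2,-4]
j stops at 6 (-11), i stops at 4 (1); swap ⇒ [-13,-10,-9,-5,-11,2,1,3,-2,-4]
j stops at 4, i stops at 5; i≥j ⇒ return 4. a=[-13,-10,-9,-5,-11,2,1,3,-2,-4]

[-13,-10,-9,-5,-11,2,1,3,-2,-4]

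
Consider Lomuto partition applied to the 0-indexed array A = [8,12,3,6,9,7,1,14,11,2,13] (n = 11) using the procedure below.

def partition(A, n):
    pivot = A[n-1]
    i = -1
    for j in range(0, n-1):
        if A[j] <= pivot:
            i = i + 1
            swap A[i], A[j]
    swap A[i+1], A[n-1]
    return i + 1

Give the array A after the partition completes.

[8,12,3,6,9,7,1,11,2,13,14]

pivot=13, i=-1
j=0: 8≤13, i=0, swap(0,0) ⇒ [8,12,3,6,9,7,1,14,11,2,13]
j=1: 12≤13, i=1, swap(1,1) ⇒ [8,12,3,6,9,7,1,14,11,2,13]
j=2: 3≤13, i=2, swap(2,2) ⇒ [8,12,3,6,9,7,1,14,11,2,13]
j=3: 6≤13, i=3, swap(3,3) ⇒ [8,12,3,6,9,7,1,14,11,2,13]
j=4: 9≤13, i=4, swap(4,4) ⇒ [8,12,3,6,9,7,1,14,11,2,13]
j=5: 7≤13, i=5, swap(5,5) ⇒ [8,12,3,6,9,7,1,14,11,2,13]
j=6: 1≤13, i=6, swap(6,6) ⇒ [8,12,3,6,9,7,1,14,11,2,13]
j=7: 14>13, skip
j=8: 11≤13, i=7, swap(7,8) ⇒ [8,12,3,6,9,7,1,11,14,2,13]
j=9: 2≤13, i=8, swap(8,9) ⇒ [8,12,3,6,9,7,1,11,2,14,13]
swap(9,10) ⇒ [8,12,3,6,9,7,1,11,2,13,14]; return 9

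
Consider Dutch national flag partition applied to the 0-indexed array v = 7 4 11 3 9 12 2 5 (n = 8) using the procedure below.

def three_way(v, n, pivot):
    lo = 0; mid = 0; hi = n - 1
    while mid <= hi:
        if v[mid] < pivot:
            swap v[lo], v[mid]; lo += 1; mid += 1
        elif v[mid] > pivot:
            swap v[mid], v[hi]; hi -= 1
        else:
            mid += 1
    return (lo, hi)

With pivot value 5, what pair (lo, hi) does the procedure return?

(3, 3)

pivot = 5; lo=0, mid=0, hi=7
v[mid]=7>5: swap v[0],v[7]; hi=6 → 5 4 11 3 9 12 2 7
v[mid]=5=5: mid=1
v[mid]=4<5: swap v[0],v[1]; lo=1,mid=2 → 4 5 11 3 9 12 2 7
v[mid]=11>5: swap v[2],v[6]; hi=5 → 4 5 2 3 9 12 11 7
v[mid]=2<5: swap v[1],v[2]; lo=2,mid=3 → 4 2 5 3 9 12 11 7
v[mid]=3<5: swap v[2],v[3]; lo=3,mid=4 → 4 2 3 5 9 12 11 7
v[mid]=9>5: swap v[4],v[5]; hi=4 → 4 2 3 5 12 9 11 7
v[mid]=12>5: swap v[4],v[4]; hi=3 → 4 2 3 5 12 9 11 7
end: lo=3, hi=3; v = 4 2 3 5 12 9 11 7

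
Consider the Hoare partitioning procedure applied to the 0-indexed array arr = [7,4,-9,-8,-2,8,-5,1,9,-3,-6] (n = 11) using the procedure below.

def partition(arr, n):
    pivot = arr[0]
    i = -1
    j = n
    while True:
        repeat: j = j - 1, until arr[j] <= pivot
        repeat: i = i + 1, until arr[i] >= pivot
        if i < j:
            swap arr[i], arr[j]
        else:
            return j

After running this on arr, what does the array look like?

[-6,4,-9,-8,-2,-3,-5,1,9,8,7]

pivot=7
j stops at 10 (-6), i stops at 0 (7); swap ⇒ [-6,4,-9,-8,-2,8,-5,1,9,-3,7]
j stops at 9 (-3), i stops at 5 (8); swap ⇒ [-6,4,-9,-8,-2,-3,-5,1,9,8,7]
j stops at 7, i stops at 8; i≥j ⇒ return 7. arr=[-6,4,-9,-8,-2,-3,-5,1,9,8,7]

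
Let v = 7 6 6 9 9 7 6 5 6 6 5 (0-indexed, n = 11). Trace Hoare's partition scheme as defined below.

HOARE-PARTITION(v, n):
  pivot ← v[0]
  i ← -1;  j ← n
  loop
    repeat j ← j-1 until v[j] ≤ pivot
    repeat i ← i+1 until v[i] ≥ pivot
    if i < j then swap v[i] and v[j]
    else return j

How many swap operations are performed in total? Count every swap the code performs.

4

pivot = v[0] = 7; i = -1, j = 11
j→10 (v[10]=5≤7), i→0 (v[0]=7≥7); i<j, swap → 5 6 6 9 9 7 6 5 6 6 7
j→9 (v[9]=6≤7), i→3 (v[3]=9≥7); i<j, swap → 5 6 6 6 9 7 6 5 6 9 7
j→8 (v[8]=6≤7), i→4 (v[4]=9≥7); i<j, swap → 5 6 6 6 6 7 6 5 9 9 7
j→7 (v[7]=5≤7), i→5 (v[5]=7≥7); i<j, swap → 5 6 6 6 6 5 6 7 9 9 7
j→6, i→7; i≥j, return j=6. v = 5 6 6 6 6 5 6 7 9 9 7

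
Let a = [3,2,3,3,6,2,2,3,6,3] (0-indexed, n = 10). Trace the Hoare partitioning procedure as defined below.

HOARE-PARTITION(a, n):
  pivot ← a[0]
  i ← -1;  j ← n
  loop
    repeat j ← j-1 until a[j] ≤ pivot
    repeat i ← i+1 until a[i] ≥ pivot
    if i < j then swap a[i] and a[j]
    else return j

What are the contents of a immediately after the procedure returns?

[3,2,3,2,2,6,3,3,6,3]

pivot = a[0] = 3; i = -1, j = 10
j→9 (a[9]=3≤3), i→0 (a[0]=3≥3); i<j, swap → [3,2,3,3,6,2,2,3,6,3]
j→7 (a[7]=3≤3), i→2 (a[2]=3≥3); i<j, swap → [3,2,3,3,6,2,2,3,6,3]
j→6 (a[6]=2≤3), i→3 (a[3]=3≥3); i<j, swap → [3,2,3,2,6,2,3,3,6,3]
j→5 (a[5]=2≤3), i→4 (a[4]=6≥3); i<j, swap → [3,2,3,2,2,6,3,3,6,3]
j→4, i→5; i≥j, return j=4. a = [3,2,3,2,2,6,3,3,6,3]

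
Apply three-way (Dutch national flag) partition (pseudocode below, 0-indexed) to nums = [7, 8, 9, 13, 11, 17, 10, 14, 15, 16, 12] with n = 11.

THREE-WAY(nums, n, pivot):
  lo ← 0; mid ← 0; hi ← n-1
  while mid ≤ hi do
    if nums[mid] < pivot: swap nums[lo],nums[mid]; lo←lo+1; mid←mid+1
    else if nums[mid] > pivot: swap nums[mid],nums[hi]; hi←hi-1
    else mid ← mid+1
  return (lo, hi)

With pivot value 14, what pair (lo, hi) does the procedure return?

lo=0 mid=0 hi=10
7<14: swap(0,0), lo=1 mid=1 ⇒ [7, 8, 9, 13, 11, 17, 10, 14, 15, 16, 12]
8<14: swap(1,1), lo=2 mid=2 ⇒ [7, 8, 9, 13, 11, 17, 10, 14, 15, 16, 12]
9<14: swap(2,2), lo=3 mid=3 ⇒ [7, 8, 9, 13, 11, 17, 10, 14, 15, 16, 12]
13<14: swap(3,3), lo=4 mid=4 ⇒ [7, 8, 9, 13, 11, 17, 10, 14, 15, 16, 12]
11<14: swap(4,4), lo=5 mid=5 ⇒ [7, 8, 9, 13, 11, 17, 10, 14, 15, 16, 12]
17>14: swap(5,10), hi=9 ⇒ [7, 8, 9, 13, 11, 12, 10, 14, 15, 16, 17]
12<14: swap(5,5), lo=6 mid=6 ⇒ [7, 8, 9, 13, 11, 12, 10, 14, 15, 16, 17]
10<14: swap(6,6), lo=7 mid=7 ⇒ [7, 8, 9, 13, 11, 12, 10, 14, 15, 16, 17]
14=14: mid=8
15>14: swap(8,9), hi=8 ⇒ [7, 8, 9, 13, 11, 12, 10, 14, 16, 15, 17]
16>14: swap(8,8), hi=7 ⇒ [7, 8, 9, 13, 11, 12, 10, 14, 16, 15, 17]
done. lo=7 hi=7; nums=[7, 8, 9, 13, 11, 12, 10, 14, 16, 15, 17]

(7, 7)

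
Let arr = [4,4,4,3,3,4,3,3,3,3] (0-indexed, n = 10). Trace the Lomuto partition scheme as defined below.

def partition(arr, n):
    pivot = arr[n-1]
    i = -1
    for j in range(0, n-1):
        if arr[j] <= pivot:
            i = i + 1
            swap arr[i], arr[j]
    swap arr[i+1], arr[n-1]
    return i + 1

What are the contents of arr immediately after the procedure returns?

[3,3,3,3,3,3,4,4,4,4]

pivot=3, i=-1
j=0: 4>3, skip
j=1: 4>3, skip
j=2: 4>3, skip
j=3: 3≤3, i=0, swap(0,3) ⇒ [3,4,4,4,3,4,3,3,3,3]
j=4: 3≤3, i=1, swap(1,4) ⇒ [3,3,4,4,4,4,3,3,3,3]
j=5: 4>3, skip
j=6: 3≤3, i=2, swap(2,6) ⇒ [3,3,3,4,4,4,4,3,3,3]
j=7: 3≤3, i=3, swap(3,7) ⇒ [3,3,3,3,4,4,4,4,3,3]
j=8: 3≤3, i=4, swap(4,8) ⇒ [3,3,3,3,3,4,4,4,4,3]
swap(5,9) ⇒ [3,3,3,3,3,3,4,4,4,4]; return 5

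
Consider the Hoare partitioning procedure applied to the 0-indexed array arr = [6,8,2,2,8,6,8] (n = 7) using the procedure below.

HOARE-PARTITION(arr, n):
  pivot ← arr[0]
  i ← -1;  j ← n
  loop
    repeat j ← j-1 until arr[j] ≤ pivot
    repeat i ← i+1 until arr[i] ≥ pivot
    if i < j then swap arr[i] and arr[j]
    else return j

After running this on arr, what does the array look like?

pivot=6
j stops at 5 (6), i stops at 0 (6); swap ⇒ [6,8,2,2,8,6,8]
j stops at 3 (2), i stops at 1 (8); swap ⇒ [6,2,2,8,8,6,8]
j stops at 2, i stops at 3; i≥j ⇒ return 2. arr=[6,2,2,8,8,6,8]

[6,2,2,8,8,6,8]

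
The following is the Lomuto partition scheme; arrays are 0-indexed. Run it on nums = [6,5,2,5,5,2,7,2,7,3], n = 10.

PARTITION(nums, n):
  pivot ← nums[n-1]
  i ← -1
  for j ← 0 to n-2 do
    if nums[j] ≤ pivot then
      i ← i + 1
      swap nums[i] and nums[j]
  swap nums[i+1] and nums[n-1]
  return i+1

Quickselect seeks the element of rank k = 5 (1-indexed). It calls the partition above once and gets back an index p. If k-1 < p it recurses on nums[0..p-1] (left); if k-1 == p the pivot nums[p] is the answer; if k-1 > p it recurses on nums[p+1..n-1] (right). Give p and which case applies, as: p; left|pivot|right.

pivot = nums[9] = 3; i = -1
j=0: nums[0]=6 > 3 → no swap
j=1: nums[1]=5 > 3 → no swap
j=2: nums[2]=2 ≤ 3 → i=0, swap nums[0],nums[2] → [2,5,6,5,5,2,7,2,7,3]
j=3: nums[3]=5 > 3 → no swap
j=4: nums[4]=5 > 3 → no swap
j=5: nums[5]=2 ≤ 3 → i=1, swap nums[1],nums[5] → [2,2,6,5,5,5,7,2,7,3]
j=6: nums[6]=7 > 3 → no swap
j=7: nums[7]=2 ≤ 3 → i=2, swap nums[2],nums[7] → [2,2,2,5,5,5,7,6,7,3]
j=8: nums[8]=7 > 3 → no swap
final swap nums[3],nums[9] → [2,2,2,3,5,5,7,6,7,5]; return 3
p = 3; k-1 = 4 > 3 ⇒ right

3; right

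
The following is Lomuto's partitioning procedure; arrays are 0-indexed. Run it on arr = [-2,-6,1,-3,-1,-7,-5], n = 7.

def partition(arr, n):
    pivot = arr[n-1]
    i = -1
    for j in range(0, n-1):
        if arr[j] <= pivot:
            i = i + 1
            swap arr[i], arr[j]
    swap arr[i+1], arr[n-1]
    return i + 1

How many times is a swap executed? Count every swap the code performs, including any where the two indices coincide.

3

pivot=-5, i=-1
j=0: -2>-5, skip
j=1: -6≤-5, i=0, swap(0,1) ⇒ [-6,-2,1,-3,-1,-7,-5]
j=2: 1>-5, skip
j=3: -3>-5, skip
j=4: -1>-5, skip
j=5: -7≤-5, i=1, swap(1,5) ⇒ [-6,-7,1,-3,-1,-2,-5]
swap(2,6) ⇒ [-6,-7,-5,-3,-1,-2,1]; return 2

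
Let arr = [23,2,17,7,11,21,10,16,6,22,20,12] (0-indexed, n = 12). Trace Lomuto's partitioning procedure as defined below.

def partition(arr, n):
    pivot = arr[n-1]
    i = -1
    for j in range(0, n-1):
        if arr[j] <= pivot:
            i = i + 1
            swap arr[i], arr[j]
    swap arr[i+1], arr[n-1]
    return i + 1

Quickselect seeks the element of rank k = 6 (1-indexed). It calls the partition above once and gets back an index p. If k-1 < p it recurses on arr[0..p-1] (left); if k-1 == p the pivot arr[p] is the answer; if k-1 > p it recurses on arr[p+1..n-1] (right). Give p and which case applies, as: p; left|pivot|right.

pivot = arr[11] = 12; i = -1
j=0: arr[0]=23 > 12 → no swap
j=1: arr[1]=2 ≤ 12 → i=0, swap arr[0],arr[1] → [2,23,17,7,11,21,10,16,6,22,20,12]
j=2: arr[2]=17 > 12 → no swap
j=3: arr[3]=7 ≤ 12 → i=1, swap arr[1],arr[3] → [2,7,17,23,11,21,10,16,6,22,20,12]
j=4: arr[4]=11 ≤ 12 → i=2, swap arr[2],arr[4] → [2,7,11,23,17,21,10,16,6,22,20,12]
j=5: arr[5]=21 > 12 → no swap
j=6: arr[6]=10 ≤ 12 → i=3, swap arr[3],arr[6] → [2,7,11,10,17,21,23,16,6,22,20,12]
j=7: arr[7]=16 > 12 → no swap
j=8: arr[8]=6 ≤ 12 → i=4, swap arr[4],arr[8] → [2,7,11,10,6,21,23,16,17,22,20,12]
j=9: arr[9]=22 > 12 → no swap
j=10: arr[10]=20 > 12 → no swap
final swap arr[5],arr[11] → [2,7,11,10,6,12,23,16,17,22,20,21]; return 5
p = 5; k-1 = 5 == 5 ⇒ pivot

5; pivot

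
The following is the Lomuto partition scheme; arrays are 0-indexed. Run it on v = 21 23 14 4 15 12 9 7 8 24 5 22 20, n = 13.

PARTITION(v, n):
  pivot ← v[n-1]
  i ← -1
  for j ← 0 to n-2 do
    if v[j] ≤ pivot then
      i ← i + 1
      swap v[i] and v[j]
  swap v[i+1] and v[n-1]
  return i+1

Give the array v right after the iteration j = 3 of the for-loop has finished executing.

pivot = v[12] = 20; i = -1
j=0: v[0]=21 > 20 → no swap
j=1: v[1]=23 > 20 → no swap
j=2: v[2]=14 ≤ 20 → i=0, swap v[0],v[2] → 14 23 21 4 15 12 9 7 8 24 5 22 20
j=3: v[3]=4 ≤ 20 → i=1, swap v[1],v[3] → 14 4 21 23 15 12 9 7 8 24 5 22 20
(after j=3) v = 14 4 21 23 15 12 9 7 8 24 5 22 20

14 4 21 23 15 12 9 7 8 24 5 22 20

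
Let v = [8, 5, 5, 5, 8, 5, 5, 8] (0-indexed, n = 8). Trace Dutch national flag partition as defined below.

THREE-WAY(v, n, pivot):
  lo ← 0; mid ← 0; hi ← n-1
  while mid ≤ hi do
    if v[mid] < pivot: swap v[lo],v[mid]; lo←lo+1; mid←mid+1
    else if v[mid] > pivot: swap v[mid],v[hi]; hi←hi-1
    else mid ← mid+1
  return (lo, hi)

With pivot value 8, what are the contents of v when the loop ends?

[5, 5, 5, 5, 5, 8, 8, 8]

lo=0 mid=0 hi=7
8=8: mid=1
5<8: swap(0,1), lo=1 mid=2 ⇒ [5, 8, 5, 5, 8, 5, 5, 8]
5<8: swap(1,2), lo=2 mid=3 ⇒ [5, 5, 8, 5, 8, 5, 5, 8]
5<8: swap(2,3), lo=3 mid=4 ⇒ [5, 5, 5, 8, 8, 5, 5, 8]
8=8: mid=5
5<8: swap(3,5), lo=4 mid=6 ⇒ [5, 5, 5, 5, 8, 8, 5, 8]
5<8: swap(4,6), lo=5 mid=7 ⇒ [5, 5, 5, 5, 5, 8, 8, 8]
8=8: mid=8
done. lo=5 hi=7; v=[5, 5, 5, 5, 5, 8, 8, 8]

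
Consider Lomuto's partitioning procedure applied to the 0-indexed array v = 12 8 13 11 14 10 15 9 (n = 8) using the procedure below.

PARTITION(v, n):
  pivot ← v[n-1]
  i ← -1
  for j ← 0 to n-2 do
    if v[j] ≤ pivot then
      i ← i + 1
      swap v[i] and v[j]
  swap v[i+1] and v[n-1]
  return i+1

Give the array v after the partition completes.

8 9 13 11 14 10 15 12

pivot = v[7] = 9; i = -1
j=0: v[0]=12 > 9 → no swap
j=1: v[1]=8 ≤ 9 → i=0, swap v[0],v[1] → 8 12 13 11 14 10 15 9
j=2: v[2]=13 > 9 → no swap
j=3: v[3]=11 > 9 → no swap
j=4: v[4]=14 > 9 → no swap
j=5: v[5]=10 > 9 → no swap
j=6: v[6]=15 > 9 → no swap
final swap v[1],v[7] → 8 9 13 11 14 10 15 12; return 1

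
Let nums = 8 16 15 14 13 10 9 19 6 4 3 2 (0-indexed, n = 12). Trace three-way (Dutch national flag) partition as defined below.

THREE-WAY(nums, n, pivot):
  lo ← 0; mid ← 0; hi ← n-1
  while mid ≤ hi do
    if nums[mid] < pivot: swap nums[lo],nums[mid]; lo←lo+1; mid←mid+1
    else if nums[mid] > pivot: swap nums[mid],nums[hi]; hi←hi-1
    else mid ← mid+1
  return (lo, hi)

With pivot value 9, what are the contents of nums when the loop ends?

pivot = 9; lo=0, mid=0, hi=11
nums[mid]=8<9: swap nums[0],nums[0]; lo=1,mid=1 → 8 16 15 14 13 10 9 19 6 4 3 2
nums[mid]=16>9: swap nums[1],nums[11]; hi=10 → 8 2 15 14 13 10 9 19 6 4 3 16
nums[mid]=2<9: swap nums[1],nums[1]; lo=2,mid=2 → 8 2 15 14 13 10 9 19 6 4 3 16
nums[mid]=15>9: swap nums[2],nums[10]; hi=9 → 8 2 3 14 13 10 9 19 6 4 15 16
nums[mid]=3<9: swap nums[2],nums[2]; lo=3,mid=3 → 8 2 3 14 13 10 9 19 6 4 15 16
nums[mid]=14>9: swap nums[3],nums[9]; hi=8 → 8 2 3 4 13 10 9 19 6 14 15 16
nums[mid]=4<9: swap nums[3],nums[3]; lo=4,mid=4 → 8 2 3 4 13 10 9 19 6 14 15 16
nums[mid]=13>9: swap nums[4],nums[8]; hi=7 → 8 2 3 4 6 10 9 19 13 14 15 16
nums[mid]=6<9: swap nums[4],nums[4]; lo=5,mid=5 → 8 2 3 4 6 10 9 19 13 14 15 16
nums[mid]=10>9: swap nums[5],nums[7]; hi=6 → 8 2 3 4 6 19 9 10 13 14 15 16
nums[mid]=19>9: swap nums[5],nums[6]; hi=5 → 8 2 3 4 6 9 19 10 13 14 15 16
nums[mid]=9=9: mid=6
end: lo=5, hi=5; nums = 8 2 3 4 6 9 19 10 13 14 15 16

8 2 3 4 6 9 19 10 13 14 15 16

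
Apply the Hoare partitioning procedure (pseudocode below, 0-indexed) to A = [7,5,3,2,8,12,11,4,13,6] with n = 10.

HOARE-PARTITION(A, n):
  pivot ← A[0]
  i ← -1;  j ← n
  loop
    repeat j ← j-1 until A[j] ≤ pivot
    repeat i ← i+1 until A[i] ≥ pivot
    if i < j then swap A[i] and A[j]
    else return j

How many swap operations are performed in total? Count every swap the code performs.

2

pivot = A[0] = 7; i = -1, j = 10
j→9 (A[9]=6≤7), i→0 (A[0]=7≥7); i<j, swap → [6,5,3,2,8,12,11,4,13,7]
j→7 (A[7]=4≤7), i→4 (A[4]=8≥7); i<j, swap → [6,5,3,2,4,12,11,8,13,7]
j→4, i→5; i≥j, return j=4. A = [6,5,3,2,4,12,11,8,13,7]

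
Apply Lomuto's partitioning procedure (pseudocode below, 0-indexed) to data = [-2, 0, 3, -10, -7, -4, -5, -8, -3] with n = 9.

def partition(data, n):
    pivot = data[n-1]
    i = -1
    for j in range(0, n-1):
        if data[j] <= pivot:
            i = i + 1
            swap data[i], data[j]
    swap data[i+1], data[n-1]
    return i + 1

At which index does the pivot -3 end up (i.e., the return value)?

5

pivot=-3, i=-1
j=0: -2>-3, skip
j=1: 0>-3, skip
j=2: 3>-3, skip
j=3: -10≤-3, i=0, swap(0,3) ⇒ [-10, 0, 3, -2, -7, -4, -5, -8, -3]
j=4: -7≤-3, i=1, swap(1,4) ⇒ [-10, -7, 3, -2, 0, -4, -5, -8, -3]
j=5: -4≤-3, i=2, swap(2,5) ⇒ [-10, -7, -4, -2, 0, 3, -5, -8, -3]
j=6: -5≤-3, i=3, swap(3,6) ⇒ [-10, -7, -4, -5, 0, 3, -2, -8, -3]
j=7: -8≤-3, i=4, swap(4,7) ⇒ [-10, -7, -4, -5, -8, 3, -2, 0, -3]
swap(5,8) ⇒ [-10, -7, -4, -5, -8, -3, -2, 0, 3]; return 5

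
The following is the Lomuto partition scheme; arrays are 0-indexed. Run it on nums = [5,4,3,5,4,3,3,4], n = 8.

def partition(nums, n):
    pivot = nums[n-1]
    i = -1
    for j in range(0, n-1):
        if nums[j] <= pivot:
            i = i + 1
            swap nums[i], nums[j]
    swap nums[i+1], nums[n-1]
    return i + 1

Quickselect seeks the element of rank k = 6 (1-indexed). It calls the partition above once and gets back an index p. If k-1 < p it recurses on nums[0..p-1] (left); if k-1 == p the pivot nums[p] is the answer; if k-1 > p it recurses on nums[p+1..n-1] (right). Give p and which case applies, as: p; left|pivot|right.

pivot = nums[7] = 4; i = -1
j=0: nums[0]=5 > 4 → no swap
j=1: nums[1]=4 ≤ 4 → i=0, swap nums[0],nums[1] → [4,5,3,5,4,3,3,4]
j=2: nums[2]=3 ≤ 4 → i=1, swap nums[1],nums[2] → [4,3,5,5,4,3,3,4]
j=3: nums[3]=5 > 4 → no swap
j=4: nums[4]=4 ≤ 4 → i=2, swap nums[2],nums[4] → [4,3,4,5,5,3,3,4]
j=5: nums[5]=3 ≤ 4 → i=3, swap nums[3],nums[5] → [4,3,4,3,5,5,3,4]
j=6: nums[6]=3 ≤ 4 → i=4, swap nums[4],nums[6] → [4,3,4,3,3,5,5,4]
final swap nums[5],nums[7] → [4,3,4,3,3,4,5,5]; return 5
p = 5; k-1 = 5 == 5 ⇒ pivot

5; pivot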